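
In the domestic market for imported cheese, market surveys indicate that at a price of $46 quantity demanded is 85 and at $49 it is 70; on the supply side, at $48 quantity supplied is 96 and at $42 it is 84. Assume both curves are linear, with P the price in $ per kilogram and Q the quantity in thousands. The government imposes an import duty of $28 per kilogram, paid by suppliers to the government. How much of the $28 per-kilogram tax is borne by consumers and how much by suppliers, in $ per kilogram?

Demand slope: (70 − 85)/(49 − 46) = -5, so Qd = 315 − 5P.
Supply slope: (84 − 96)/(42 − 48) = 2, so Qs = 2P.
Without the tax, 315 − 5P = 2P gives 7P = 315, so P* = $45 and Q* = 90.
With the tax collected from suppliers, supply shifts: Qs = 2(P − 28).
New equilibrium: consumers pay $53, suppliers receive $25, Q = 50. (Wedge: Pb − Ps = 28.)
Burden on consumers: $8; on suppliers: $20. (They sum to $28.)
The less price-elastic side of the market bears the larger share of a per-unit tax.

Consumers bear $8 per kilogram; suppliers bear $20 per kilogram.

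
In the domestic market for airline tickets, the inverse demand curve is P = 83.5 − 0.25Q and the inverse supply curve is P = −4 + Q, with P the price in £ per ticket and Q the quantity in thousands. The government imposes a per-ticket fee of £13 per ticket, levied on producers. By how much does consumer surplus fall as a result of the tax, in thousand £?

Inverting to Q(P) form: Qd = 334 − 4P; Qs = P + 4.
Without the tax, 334 − 4P = P + 4 gives 5P = 330, so P* = £66 and Q* = 70.
With the tax collected from producers, supply shifts: Qs = (P − 13) + 4.
New equilibrium: buyers pay £68.6, producers receive £55.6, Q = 59.6. (Wedge: Pb − Ps = 13.)
ΔCS is the trapezoid between Q = 59.6 and Q = 70 of height £2.6: ½ · (70 + 59.6) · 2.6 = £168.48.

Consumer surplus falls by £168.48 thousand.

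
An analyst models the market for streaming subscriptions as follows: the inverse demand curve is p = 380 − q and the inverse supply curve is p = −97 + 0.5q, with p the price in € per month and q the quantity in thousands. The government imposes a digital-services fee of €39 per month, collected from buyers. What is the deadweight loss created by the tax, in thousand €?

Rewrite in direct form: qd = 380 − p and qs = 2p + 194.
Without the tax, 380 − p = 2p + 194 gives 3p = 186, so p* = €62 and q* = 318.
With the tax collected from buyers, demand (in seller-price terms) shifts: qd = 380 − (p + 39).
New equilibrium: buyers pay €88, suppliers receive €49, q = 292. (Wedge: pb − ps = 39.)
Quantity falls by |ΔQ| = |318 − 292| = 26.
DWL = ½ · t · |ΔQ| = ½ · 39 · 26 = €507.

Deadweight loss = €507 thousand.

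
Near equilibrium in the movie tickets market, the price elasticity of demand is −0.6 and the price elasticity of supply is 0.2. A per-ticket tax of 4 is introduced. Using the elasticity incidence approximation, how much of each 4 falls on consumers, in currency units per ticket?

Incidence ratio: consumers' share ≈ εs / (εs + |εd|) = 0.2 / (0.2 + 0.6) = 0.25.
So consumers bear ≈ 0.25 × 4 = 1; sellers bear 3.

Consumers bear ≈ 1 per ticket.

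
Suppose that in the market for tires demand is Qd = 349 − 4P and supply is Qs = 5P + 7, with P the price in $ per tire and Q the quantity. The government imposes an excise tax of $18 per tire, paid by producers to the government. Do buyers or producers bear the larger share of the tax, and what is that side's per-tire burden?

Buyers bear the larger share: $10 per tire.

Without the tax, 349 − 4P = 5P + 7 gives 9P = 342, so P* = $38 and Q* = 197.
With the tax collected from producers, supply shifts: Qs = 5(P − 18) + 7.
Solving gives Q = 157 with buyers paying $48 and producers receiving $30 (the $18 wedge).
Per-tire burden: buyers $10, producers $8.
Buyers take the larger share because demand is less price-elastic here (demand slope 4 vs supply slope 5).
The less price-elastic side of the market bears the larger share of a per-unit tax.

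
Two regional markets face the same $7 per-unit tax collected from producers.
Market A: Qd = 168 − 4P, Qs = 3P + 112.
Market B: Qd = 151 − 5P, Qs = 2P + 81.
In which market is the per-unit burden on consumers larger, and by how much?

Market A, by $1.

Market A: pre-tax P* = $8, Q* = 136; post-tax Q = 124; per-unit burden on consumers = $3.
Market B: pre-tax P* = $10, Q* = 101; post-tax Q = 91; per-unit burden on consumers = $2.
Difference: $3 vs $2 → market A is larger by $1.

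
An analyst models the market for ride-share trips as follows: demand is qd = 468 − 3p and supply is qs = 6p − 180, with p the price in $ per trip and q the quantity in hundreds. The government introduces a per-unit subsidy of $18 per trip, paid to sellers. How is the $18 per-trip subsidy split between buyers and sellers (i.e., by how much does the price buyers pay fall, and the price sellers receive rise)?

Before the subsidy: set 468 − 3p = 6p − 180 → p* = $72, q* = 252.
With a per-unit subsidy paid to sellers, each receives p + 18 per unit sold, so supply becomes qs = 6(p + 18) − 180.
New equilibrium: buyers pay $60, sellers receive $78, q = 288. (Wedge: pb − ps = −18.)
Gain to buyers: $12; to sellers: $6. (They sum to $18.)

Buyers gain $12 per trip; sellers gain $6 per trip.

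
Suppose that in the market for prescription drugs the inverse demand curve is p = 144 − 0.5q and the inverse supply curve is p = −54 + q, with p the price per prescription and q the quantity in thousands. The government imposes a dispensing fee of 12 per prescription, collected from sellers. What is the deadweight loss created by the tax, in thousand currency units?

Deadweight loss = 48 thousand.

Inverting to q(p) form: qd = 288 − 2p; qs = p + 54.
Before the tax: set 288 − 2p = p + 54 → p* = 78, q* = 132.
With the tax collected from sellers, supply shifts: qs = (p − 12) + 54.
New equilibrium: buyers pay 82, sellers receive 70, q = 124. (Wedge: pb − ps = 12.)
Quantity falls by |ΔQ| = |132 − 124| = 8.
DWL = ½ · t · |ΔQ| = ½ · 12 · 8 = 48.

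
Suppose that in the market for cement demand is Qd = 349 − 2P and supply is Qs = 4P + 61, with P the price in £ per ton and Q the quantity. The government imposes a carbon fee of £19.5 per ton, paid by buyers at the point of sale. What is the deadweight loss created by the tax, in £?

Deadweight loss = £253.5.

Before the tax: set 349 − 2P = 4P + 61 → P* = £48, Q* = 253.
With the tax collected from buyers, demand (in seller-price terms) shifts: Qd = 349 − 2(P + 19.5).
Solving gives Q = 227 with buyers paying £61 and producers receiving £41.5 (the £19.5 wedge).
Quantity falls by |ΔQ| = |253 − 227| = 26.
DWL = ½ · t · |ΔQ| = ½ · 19.5 · 26 = £253.5.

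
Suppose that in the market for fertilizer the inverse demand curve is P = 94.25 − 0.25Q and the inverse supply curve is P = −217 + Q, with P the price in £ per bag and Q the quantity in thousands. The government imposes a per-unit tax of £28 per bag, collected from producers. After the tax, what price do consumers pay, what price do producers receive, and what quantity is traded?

Inverting to Q(P) form: Qd = 377 − 4P; Qs = P + 217.
Before the tax: set 377 − 4P = P + 217 → P* = £32, Q* = 249.
With the tax collected from producers, supply shifts: Qs = (P − 28) + 217.
New equilibrium: consumers pay £37.6, producers receive £9.6, Q = 226.6. (Wedge: Pb − Ps = 28.)

Consumers pay £37.6; producers receive £9.6; quantity = 226.6.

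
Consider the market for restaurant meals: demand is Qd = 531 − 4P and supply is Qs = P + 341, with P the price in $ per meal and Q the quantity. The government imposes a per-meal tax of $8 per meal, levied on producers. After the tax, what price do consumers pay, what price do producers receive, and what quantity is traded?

Before the tax: set 531 − 4P = P + 341 → P* = $38, Q* = 379.
With the tax collected from producers, supply shifts: Qs = (P − 8) + 341.
New equilibrium: consumers pay $39.6, producers receive $31.6, Q = 372.6. (Wedge: Pb − Ps = 8.)

Consumers pay $39.6; producers receive $31.6; quantity = 372.6.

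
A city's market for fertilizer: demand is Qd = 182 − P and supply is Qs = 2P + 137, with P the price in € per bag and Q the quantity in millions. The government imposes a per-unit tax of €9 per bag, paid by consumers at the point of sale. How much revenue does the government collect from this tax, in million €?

Tax revenue = €1449 million.

Before the tax: set 182 − P = 2P + 137 → P* = €15, Q* = 167.
With the tax collected from consumers, demand (in seller-price terms) shifts: Qd = 182 − (P + 9).
New equilibrium: consumers pay €21, suppliers receive €12, Q = 161. (Wedge: Pb − Ps = 9.)
Revenue = t · Q = 9 · 161 = €1449.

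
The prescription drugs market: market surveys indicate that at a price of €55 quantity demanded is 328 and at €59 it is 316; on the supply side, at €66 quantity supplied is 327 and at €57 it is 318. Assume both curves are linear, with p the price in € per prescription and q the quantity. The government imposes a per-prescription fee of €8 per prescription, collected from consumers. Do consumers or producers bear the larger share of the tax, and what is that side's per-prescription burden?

Demand slope: (316 − 328)/(59 − 55) = -3, so qd = 493 − 3p.
Supply slope: (318 − 327)/(57 − 66) = 1, so qs = p + 261.
Before the tax: set 493 − 3p = p + 261 → p* = €58, q* = 319.
With the tax collected from consumers, demand (in seller-price terms) shifts: qd = 493 − 3(p + 8).
Solving gives q = 313 with consumers paying €60 and producers receiving €52 (the €8 wedge).
Per-prescription burden: consumers €2, producers €6.
Producers take the larger share because supply is less price-elastic here (demand slope 3 vs supply slope 1).
The less price-elastic side of the market bears the larger share of a per-unit tax.

Producers bear the larger share: €6 per prescription.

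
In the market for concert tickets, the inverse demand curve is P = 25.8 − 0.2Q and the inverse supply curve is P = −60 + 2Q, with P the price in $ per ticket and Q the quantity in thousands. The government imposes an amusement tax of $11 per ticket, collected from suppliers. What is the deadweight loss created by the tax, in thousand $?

Deadweight loss = $27.5 thousand.

Rewrite in direct form: Qd = 129 − 5P and Qs = 0.5P + 30.
Before the tax: set 129 − 5P = 0.5P + 30 → P* = $18, Q* = 39.
With the tax collected from suppliers, supply shifts: Qs = 0.5(P − 11) + 30.
Solving gives Q = 34 with buyers paying $19 and suppliers receiving $8 (the $11 wedge).
Quantity falls by |ΔQ| = |39 − 34| = 5.
DWL = ½ · t · |ΔQ| = ½ · 11 · 5 = $27.5.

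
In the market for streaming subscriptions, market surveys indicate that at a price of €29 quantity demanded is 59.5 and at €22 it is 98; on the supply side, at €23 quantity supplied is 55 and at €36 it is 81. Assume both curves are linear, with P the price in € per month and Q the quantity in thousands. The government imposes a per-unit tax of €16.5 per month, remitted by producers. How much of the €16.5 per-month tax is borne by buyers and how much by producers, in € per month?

Demand slope: (98 − 59.5)/(22 − 29) = -5.5, so Qd = 219 − 5.5P.
Supply slope: (81 − 55)/(36 − 23) = 2, so Qs = 2P + 9.
Without the tax, 219 − 5.5P = 2P + 9 gives 7.5P = 210, so P* = €28 and Q* = 65.
With the tax collected from producers, supply shifts: Qs = 2(P − 16.5) + 9.
Solving gives Q = 40.8 with buyers paying €32.4 and producers receiving €15.9 (the €16.5 wedge).
Burden on buyers: €4.4; on producers: €12.1. (They sum to €16.5.)
The less price-elastic side of the market bears the larger share of a per-unit tax.

Buyers bear €4.4 per month; producers bear €12.1 per month.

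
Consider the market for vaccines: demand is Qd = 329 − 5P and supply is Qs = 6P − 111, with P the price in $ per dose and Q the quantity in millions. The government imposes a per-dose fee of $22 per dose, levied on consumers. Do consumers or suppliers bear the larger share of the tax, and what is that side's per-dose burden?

Without the tax, 329 − 5P = 6P − 111 gives 11P = 440, so P* = $40 and Q* = 129.
With the tax collected from consumers, demand (in seller-price terms) shifts: Qd = 329 − 5(P + 22).
Solving gives Q = 69 with consumers paying $52 and suppliers receiving $30 (the $22 wedge).
Per-dose burden: consumers $12, suppliers $10.
Consumers take the larger share because demand is less price-elastic here (demand slope 5 vs supply slope 6).

Consumers bear the larger share: $12 per dose.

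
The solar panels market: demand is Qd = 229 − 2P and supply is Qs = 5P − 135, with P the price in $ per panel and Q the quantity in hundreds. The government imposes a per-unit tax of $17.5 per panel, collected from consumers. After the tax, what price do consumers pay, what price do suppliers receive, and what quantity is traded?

Before the tax: set 229 − 2P = 5P − 135 → P* = $52, Q* = 125.
With the tax collected from consumers, demand (in seller-price terms) shifts: Qd = 229 − 2(P + 17.5).
Solving gives Q = 100 with consumers paying $64.5 and suppliers receiving $47 (the $17.5 wedge).
The less price-elastic side of the market bears the larger share of a per-unit tax.

Consumers pay $64.5; suppliers receive $47; quantity = 100.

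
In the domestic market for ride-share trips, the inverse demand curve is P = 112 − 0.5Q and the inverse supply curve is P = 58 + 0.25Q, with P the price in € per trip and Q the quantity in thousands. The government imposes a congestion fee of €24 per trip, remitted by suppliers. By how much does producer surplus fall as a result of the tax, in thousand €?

Rewrite in direct form: Qd = 224 − 2P and Qs = 4P − 232.
Without the tax, 224 − 2P = 4P − 232 gives 6P = 456, so P* = €76 and Q* = 72.
With the tax collected from suppliers, supply shifts: Qs = 4(P − 24) − 232.
New equilibrium: buyers pay €92, suppliers receive €68, Q = 40. (Wedge: Pb − Ps = 24.)
ΔPS is the trapezoid between Q = 40 and Q = 72 of height €8: ½ · (72 + 40) · 8 = €448.

Producer surplus falls by €448 thousand.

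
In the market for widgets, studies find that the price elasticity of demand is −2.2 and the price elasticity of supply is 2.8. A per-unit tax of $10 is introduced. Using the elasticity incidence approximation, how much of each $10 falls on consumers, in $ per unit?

Incidence ratio: consumers' share ≈ εs / (εs + |εd|) = 2.8 / (2.8 + 2.2) = 0.56.
So consumers bear ≈ 0.56 × $10 = $5.6; producers bear $4.4.

Consumers bear ≈ $5.6 per unit.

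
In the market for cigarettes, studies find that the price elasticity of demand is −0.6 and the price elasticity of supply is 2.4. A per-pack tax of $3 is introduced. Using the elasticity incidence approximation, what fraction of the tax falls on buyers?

Buyers' share ≈ 0.8.

Incidence ratio: buyers' share ≈ εs / (εs + |εd|) = 2.4 / (2.4 + 0.6) = 0.8.
Supply is the more elastic side, so buyers bear the larger share.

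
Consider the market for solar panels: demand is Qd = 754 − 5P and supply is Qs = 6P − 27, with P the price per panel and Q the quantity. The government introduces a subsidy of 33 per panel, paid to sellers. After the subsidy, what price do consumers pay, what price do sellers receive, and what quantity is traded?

Consumers pay 53; sellers receive 86; quantity = 489.

Before the subsidy: set 754 − 5P = 6P − 27 → P* = 71, Q* = 399.
With a per-unit subsidy paid to sellers, each receives P + 33 per unit sold, so supply becomes Qs = 6(P + 33) − 27.
New equilibrium: consumers pay 53, sellers receive 86, Q = 489. (Wedge: Pb − Ps = −33.)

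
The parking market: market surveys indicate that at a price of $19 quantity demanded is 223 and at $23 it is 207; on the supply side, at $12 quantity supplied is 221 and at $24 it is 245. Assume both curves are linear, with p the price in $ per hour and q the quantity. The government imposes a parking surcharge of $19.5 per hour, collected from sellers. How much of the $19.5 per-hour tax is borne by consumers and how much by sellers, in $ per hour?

Demand slope: (207 − 223)/(23 − 19) = -4, so qd = 299 − 4p.
Supply slope: (245 − 221)/(24 − 12) = 2, so qs = 2p + 197.
Before the tax: set 299 − 4p = 2p + 197 → p* = $17, q* = 231.
With the tax collected from sellers, supply shifts: qs = 2(p − 19.5) + 197.
New equilibrium: consumers pay $23.5, sellers receive $4, q = 205. (Wedge: pb − ps = 19.5.)
Burden on consumers: $6.5; on sellers: $13. (They sum to $19.5.)
The less price-elastic side of the market bears the larger share of a per-unit tax.

Consumers bear $6.5 per hour; sellers bear $13 per hour.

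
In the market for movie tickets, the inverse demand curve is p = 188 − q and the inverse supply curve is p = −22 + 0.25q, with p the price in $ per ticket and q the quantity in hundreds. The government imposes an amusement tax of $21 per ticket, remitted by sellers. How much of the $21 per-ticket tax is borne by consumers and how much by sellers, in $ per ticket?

Consumers bear $16.8 per ticket; sellers bear $4.2 per ticket.

Inverting to q(p) form: qd = 188 − p; qs = 4p + 88.
Before the tax: set 188 − p = 4p + 88 → p* = $20, q* = 168.
With the tax collected from sellers, supply shifts: qs = 4(p − 21) + 88.
Solving gives q = 151.2 with consumers paying $36.8 and sellers receiving $15.8 (the $21 wedge).
Burden on consumers: $16.8; on sellers: $4.2. (They sum to $21.)
The less price-elastic side of the market bears the larger share of a per-unit tax.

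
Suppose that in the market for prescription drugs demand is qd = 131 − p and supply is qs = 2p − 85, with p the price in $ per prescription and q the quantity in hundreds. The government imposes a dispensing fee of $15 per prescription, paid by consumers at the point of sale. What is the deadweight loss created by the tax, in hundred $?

Deadweight loss = $75 hundred.

Before the tax: set 131 − p = 2p − 85 → p* = $72, q* = 59.
With the tax collected from consumers, demand (in seller-price terms) shifts: qd = 131 − (p + 15).
Solving gives q = 49 with consumers paying $82 and producers receiving $67 (the $15 wedge).
Quantity falls by |ΔQ| = |59 − 49| = 10.
DWL = ½ · t · |ΔQ| = ½ · 15 · 10 = $75.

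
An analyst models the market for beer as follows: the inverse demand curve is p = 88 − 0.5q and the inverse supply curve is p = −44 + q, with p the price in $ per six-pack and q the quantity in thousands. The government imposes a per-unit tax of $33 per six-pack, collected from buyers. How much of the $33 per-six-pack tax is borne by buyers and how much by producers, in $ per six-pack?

Rewrite in direct form: qd = 176 − 2p and qs = p + 44.
Without the tax, 176 − 2p = p + 44 gives 3p = 132, so p* = $44 and q* = 88.
With the tax collected from buyers, demand (in seller-price terms) shifts: qd = 176 − 2(p + 33).
New equilibrium: buyers pay $55, producers receive $22, q = 66. (Wedge: pb − ps = 33.)
Burden on buyers: $11; on producers: $22. (They sum to $33.)

Buyers bear $11 per six-pack; producers bear $22 per six-pack.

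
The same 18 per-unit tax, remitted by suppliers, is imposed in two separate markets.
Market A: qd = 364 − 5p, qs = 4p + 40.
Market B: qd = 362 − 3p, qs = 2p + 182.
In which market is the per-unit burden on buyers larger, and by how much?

Market A, by 0.8.

Market A: pre-tax p* = 36, q* = 184; post-tax q = 144; per-unit burden on buyers = 8.
Market B: pre-tax p* = 36, q* = 254; post-tax q = 232.4; per-unit burden on buyers = 7.2.
Difference: 8 vs 7.2 → market A is larger by 0.8.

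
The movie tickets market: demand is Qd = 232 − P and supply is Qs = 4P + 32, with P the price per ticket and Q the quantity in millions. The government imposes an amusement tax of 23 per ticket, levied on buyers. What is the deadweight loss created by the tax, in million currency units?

Without the tax, 232 − P = 4P + 32 gives 5P = 200, so P* = 40 and Q* = 192.
With the tax collected from buyers, demand (in seller-price terms) shifts: Qd = 232 − (P + 23).
New equilibrium: buyers pay 58.4, sellers receive 35.4, Q = 173.6. (Wedge: Pb − Ps = 23.)
Quantity falls by |ΔQ| = |192 − 173.6| = 18.4.
DWL = ½ · t · |ΔQ| = ½ · 23 · 18.4 = 211.6.

Deadweight loss = 211.6 million.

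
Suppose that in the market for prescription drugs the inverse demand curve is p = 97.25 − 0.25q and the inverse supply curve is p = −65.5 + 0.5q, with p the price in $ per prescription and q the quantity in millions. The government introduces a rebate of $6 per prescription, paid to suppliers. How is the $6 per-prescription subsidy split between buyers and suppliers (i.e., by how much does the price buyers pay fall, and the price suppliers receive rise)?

Rewrite in direct form: qd = 389 − 4p and qs = 2p + 131.
Before the subsidy: set 389 − 4p = 2p + 131 → p* = $43, q* = 217.
With a per-unit subsidy paid to suppliers, each receives p + 6 per unit sold, so supply becomes qs = 2(p + 6) + 131.
New equilibrium: buyers pay $41, suppliers receive $47, q = 225. (Wedge: pb − ps = −6.)
Gain to buyers: $2; to suppliers: $4. (They sum to $6.)

Buyers gain $2 per prescription; suppliers gain $4 per prescription.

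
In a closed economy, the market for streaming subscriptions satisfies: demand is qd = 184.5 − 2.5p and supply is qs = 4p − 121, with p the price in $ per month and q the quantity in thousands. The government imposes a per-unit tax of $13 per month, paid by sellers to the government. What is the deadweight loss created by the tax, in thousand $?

Without the tax, 184.5 − 2.5p = 4p − 121 gives 6.5p = 305.5, so p* = $47 and q* = 67.
With the tax collected from sellers, supply shifts: qs = 4(p − 13) − 121.
New equilibrium: buyers pay $55, sellers receive $42, q = 47. (Wedge: pb − ps = 13.)
Quantity falls by |ΔQ| = |67 − 47| = 20.
DWL = ½ · t · |ΔQ| = ½ · 13 · 20 = $130.

Deadweight loss = $130 thousand.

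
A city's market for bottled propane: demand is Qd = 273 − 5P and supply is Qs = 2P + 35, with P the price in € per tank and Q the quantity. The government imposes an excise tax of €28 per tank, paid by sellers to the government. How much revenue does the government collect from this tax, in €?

Without the tax, 273 − 5P = 2P + 35 gives 7P = 238, so P* = €34 and Q* = 103.
With the tax collected from sellers, supply shifts: Qs = 2(P − 28) + 35.
New equilibrium: consumers pay €42, sellers receive €14, Q = 63. (Wedge: Pb − Ps = 28.)
Revenue = t · Q = 28 · 63 = €1764.

Tax revenue = €1764.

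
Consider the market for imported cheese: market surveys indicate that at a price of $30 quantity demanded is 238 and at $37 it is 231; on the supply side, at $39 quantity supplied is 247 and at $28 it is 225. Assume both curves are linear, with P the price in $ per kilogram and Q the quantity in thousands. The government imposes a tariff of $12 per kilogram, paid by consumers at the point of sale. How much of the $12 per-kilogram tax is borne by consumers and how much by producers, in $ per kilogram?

Consumers bear $8 per kilogram; producers bear $4 per kilogram.

Demand slope: (231 − 238)/(37 − 30) = -1, so Qd = 268 − P.
Supply slope: (225 − 247)/(28 − 39) = 2, so Qs = 2P + 169.
Before the tax: set 268 − P = 2P + 169 → P* = $33, Q* = 235.
With the tax collected from consumers, demand (in seller-price terms) shifts: Qd = 268 − (P + 12).
Solving gives Q = 227 with consumers paying $41 and producers receiving $29 (the $12 wedge).
Burden on consumers: $8; on producers: $4. (They sum to $12.)
The less price-elastic side of the market bears the larger share of a per-unit tax.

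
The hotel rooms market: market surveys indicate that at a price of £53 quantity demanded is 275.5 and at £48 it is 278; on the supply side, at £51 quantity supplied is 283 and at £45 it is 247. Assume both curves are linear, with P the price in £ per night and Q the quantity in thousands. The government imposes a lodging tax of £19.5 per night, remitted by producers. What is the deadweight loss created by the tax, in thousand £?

Demand slope: (278 − 275.5)/(48 − 53) = -0.5, so Qd = 302 − 0.5P.
Supply slope: (247 − 283)/(45 − 51) = 6, so Qs = 6P − 23.
Without the tax, 302 − 0.5P = 6P − 23 gives 6.5P = 325, so P* = £50 and Q* = 277.
With the tax collected from producers, supply shifts: Qs = 6(P − 19.5) − 23.
Solving gives Q = 268 with buyers paying £68 and producers receiving £48.5 (the £19.5 wedge).
Quantity falls by |ΔQ| = |277 − 268| = 9.
DWL = ½ · t · |ΔQ| = ½ · 19.5 · 9 = £87.75.

Deadweight loss = £87.75 thousand.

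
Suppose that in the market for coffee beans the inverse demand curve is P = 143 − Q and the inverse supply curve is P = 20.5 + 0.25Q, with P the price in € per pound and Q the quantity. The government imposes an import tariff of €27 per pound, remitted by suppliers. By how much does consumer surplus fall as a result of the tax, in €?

Inverting to Q(P) form: Qd = 143 − P; Qs = 4P − 82.
Before the tax: set 143 − P = 4P − 82 → P* = €45, Q* = 98.
With the tax collected from suppliers, supply shifts: Qs = 4(P − 27) − 82.
New equilibrium: buyers pay €66.6, suppliers receive €39.6, Q = 76.4. (Wedge: Pb − Ps = 27.)
ΔCS is the trapezoid between Q = 76.4 and Q = 98 of height €21.6: ½ · (98 + 76.4) · 21.6 = €1883.52.

Consumer surplus falls by €1883.52.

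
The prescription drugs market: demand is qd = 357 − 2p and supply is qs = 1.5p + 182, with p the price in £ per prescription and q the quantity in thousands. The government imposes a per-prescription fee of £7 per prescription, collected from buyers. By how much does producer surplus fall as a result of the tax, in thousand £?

Producer surplus falls by £1016 thousand.

Before the tax: set 357 − 2p = 1.5p + 182 → p* = £50, q* = 257.
With the tax collected from buyers, demand (in seller-price terms) shifts: qd = 357 − 2(p + 7).
New equilibrium: buyers pay £53, producers receive £46, q = 251. (Wedge: pb − ps = 7.)
ΔPS is the trapezoid between Q = 251 and Q = 257 of height £4: ½ · (257 + 251) · 4 = £1016.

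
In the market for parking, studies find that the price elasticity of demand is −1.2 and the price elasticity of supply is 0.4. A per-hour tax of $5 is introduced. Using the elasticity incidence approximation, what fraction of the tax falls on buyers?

Buyers' share ≈ 0.25.

Incidence ratio: buyers' share ≈ εs / (εs + |εd|) = 0.4 / (0.4 + 1.2) = 0.25.
Supply is the less elastic side, so buyers bear the smaller share.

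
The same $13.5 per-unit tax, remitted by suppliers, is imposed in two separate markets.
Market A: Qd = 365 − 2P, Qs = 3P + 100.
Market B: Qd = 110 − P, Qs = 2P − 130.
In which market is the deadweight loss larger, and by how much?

Market A, by $48.6.

Market A: pre-tax P* = $53, Q* = 259; post-tax Q = 242.8; deadweight loss = $109.35.
Market B: pre-tax P* = $80, Q* = 30; post-tax Q = 21; deadweight loss = $60.75.
Difference: $109.35 vs $60.75 → market A is larger by $48.6.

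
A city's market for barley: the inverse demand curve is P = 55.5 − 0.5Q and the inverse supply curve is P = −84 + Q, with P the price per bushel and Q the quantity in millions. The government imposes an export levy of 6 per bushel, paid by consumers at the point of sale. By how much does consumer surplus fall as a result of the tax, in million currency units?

Rewrite in direct form: Qd = 111 − 2P and Qs = P + 84.
Without the tax, 111 − 2P = P + 84 gives 3P = 27, so P* = 9 and Q* = 93.
With the tax collected from consumers, demand (in seller-price terms) shifts: Qd = 111 − 2(P + 6).
Solving gives Q = 89 with consumers paying 11 and sellers receiving 5 (the 6 wedge).
ΔCS is the trapezoid between Q = 89 and Q = 93 of height 2: ½ · (93 + 89) · 2 = 182.

Consumer surplus falls by 182 million.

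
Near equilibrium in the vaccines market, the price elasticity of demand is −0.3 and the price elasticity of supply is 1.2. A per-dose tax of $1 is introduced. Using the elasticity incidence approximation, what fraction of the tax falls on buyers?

Incidence ratio: buyers' share ≈ εs / (εs + |εd|) = 1.2 / (1.2 + 0.3) = 0.8.
Supply is the more elastic side, so buyers bear the larger share.

Buyers' share ≈ 0.8.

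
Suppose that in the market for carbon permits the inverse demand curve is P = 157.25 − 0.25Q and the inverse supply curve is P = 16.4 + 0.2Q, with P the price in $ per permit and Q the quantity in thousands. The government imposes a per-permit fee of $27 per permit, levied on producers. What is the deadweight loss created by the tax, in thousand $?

Inverting to Q(P) form: Qd = 629 − 4P; Qs = 5P − 82.
Before the tax: set 629 − 4P = 5P − 82 → P* = $79, Q* = 313.
With the tax collected from producers, supply shifts: Qs = 5(P − 27) − 82.
New equilibrium: buyers pay $94, producers receive $67, Q = 253. (Wedge: Pb − Ps = 27.)
Quantity falls by |ΔQ| = |313 − 253| = 60.
DWL = ½ · t · |ΔQ| = ½ · 27 · 60 = $810.

Deadweight loss = $810 thousand.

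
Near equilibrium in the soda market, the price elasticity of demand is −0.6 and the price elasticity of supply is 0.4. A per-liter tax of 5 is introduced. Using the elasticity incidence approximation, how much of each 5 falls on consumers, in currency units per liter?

Incidence ratio: consumers' share ≈ εs / (εs + |εd|) = 0.4 / (0.4 + 0.6) = 0.4.
So consumers bear ≈ 0.4 × 5 = 2; suppliers bear 3.

Consumers bear ≈ 2 per liter.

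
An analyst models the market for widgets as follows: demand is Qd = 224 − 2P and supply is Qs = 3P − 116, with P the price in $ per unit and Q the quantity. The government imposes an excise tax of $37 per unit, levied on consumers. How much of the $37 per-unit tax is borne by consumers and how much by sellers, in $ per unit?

Before the tax: set 224 − 2P = 3P − 116 → P* = $68, Q* = 88.
With the tax collected from consumers, demand (in seller-price terms) shifts: Qd = 224 − 2(P + 37).
New equilibrium: consumers pay $90.2, sellers receive $53.2, Q = 43.6. (Wedge: Pb − Ps = 37.)
Burden on consumers: $22.2; on sellers: $14.8. (They sum to $37.)
The less price-elastic side of the market bears the larger share of a per-unit tax.

Consumers bear $22.2 per unit; sellers bear $14.8 per unit.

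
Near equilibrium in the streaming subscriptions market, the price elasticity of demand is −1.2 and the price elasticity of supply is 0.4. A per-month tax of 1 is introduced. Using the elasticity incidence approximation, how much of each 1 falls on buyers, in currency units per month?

Buyers bear ≈ 0.25 per month.

Incidence ratio: buyers' share ≈ εs / (εs + |εd|) = 0.4 / (0.4 + 1.2) = 0.25.
So buyers bear ≈ 0.25 × 1 = 0.25; producers bear 0.75.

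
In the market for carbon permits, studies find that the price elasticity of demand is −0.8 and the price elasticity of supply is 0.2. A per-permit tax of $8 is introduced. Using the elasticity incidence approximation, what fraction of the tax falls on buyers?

Buyers' share ≈ 0.2.

Incidence ratio: buyers' share ≈ εs / (εs + |εd|) = 0.2 / (0.2 + 0.8) = 0.2.
Supply is the less elastic side, so buyers bear the smaller share.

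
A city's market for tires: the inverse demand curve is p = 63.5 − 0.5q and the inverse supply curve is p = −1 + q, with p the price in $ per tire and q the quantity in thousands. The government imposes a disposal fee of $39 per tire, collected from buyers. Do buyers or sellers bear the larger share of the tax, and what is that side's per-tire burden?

Sellers bear the larger share: $26 per tire.

Rewrite in direct form: qd = 127 − 2p and qs = p + 1.
Without the tax, 127 − 2p = p + 1 gives 3p = 126, so p* = $42 and q* = 43.
With the tax collected from buyers, demand (in seller-price terms) shifts: qd = 127 − 2(p + 39).
New equilibrium: buyers pay $55, sellers receive $16, q = 17. (Wedge: pb − ps = 39.)
Per-tire burden: buyers $13, sellers $26.
Sellers take the larger share because supply is less price-elastic here (demand slope 2 vs supply slope 1).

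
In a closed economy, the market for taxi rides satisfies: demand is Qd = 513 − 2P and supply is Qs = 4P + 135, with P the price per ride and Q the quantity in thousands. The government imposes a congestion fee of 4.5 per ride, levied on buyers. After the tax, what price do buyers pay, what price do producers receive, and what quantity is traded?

Buyers pay 66; producers receive 61.5; quantity = 381.

Without the tax, 513 − 2P = 4P + 135 gives 6P = 378, so P* = 63 and Q* = 387.
With the tax collected from buyers, demand (in seller-price terms) shifts: Qd = 513 − 2(P + 4.5).
New equilibrium: buyers pay 66, producers receive 61.5, Q = 381. (Wedge: Pb − Ps = 4.5.)
The less price-elastic side of the market bears the larger share of a per-unit tax.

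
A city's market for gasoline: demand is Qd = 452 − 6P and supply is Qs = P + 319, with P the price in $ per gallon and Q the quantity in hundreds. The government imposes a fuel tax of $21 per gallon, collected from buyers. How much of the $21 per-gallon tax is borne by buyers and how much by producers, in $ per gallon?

Buyers bear $3 per gallon; producers bear $18 per gallon.

Without the tax, 452 − 6P = P + 319 gives 7P = 133, so P* = $19 and Q* = 338.
With the tax collected from buyers, demand (in seller-price terms) shifts: Qd = 452 − 6(P + 21).
New equilibrium: buyers pay $22, producers receive $1, Q = 320. (Wedge: Pb − Ps = 21.)
Burden on buyers: $3; on producers: $18. (They sum to $21.)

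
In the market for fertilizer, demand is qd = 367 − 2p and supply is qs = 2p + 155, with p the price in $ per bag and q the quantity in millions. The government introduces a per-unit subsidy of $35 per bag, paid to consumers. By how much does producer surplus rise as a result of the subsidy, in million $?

Producer surplus rises by $4873.75 million.

Without the subsidy, 367 − 2p = 2p + 155 gives 4p = 212, so p* = $53 and q* = 261.
With a per-unit subsidy paid to consumers, each effectively pays p − 35, so demand becomes qd = 367 − 2(p − 35).
New equilibrium: consumers pay $35.5, suppliers receive $70.5, q = 296. (Wedge: pb − ps = −35.)
ΔPS is the trapezoid between Q = 296 and Q = 261 of height $17.5: ½ · (261 + 296) · 17.5 = $4873.75.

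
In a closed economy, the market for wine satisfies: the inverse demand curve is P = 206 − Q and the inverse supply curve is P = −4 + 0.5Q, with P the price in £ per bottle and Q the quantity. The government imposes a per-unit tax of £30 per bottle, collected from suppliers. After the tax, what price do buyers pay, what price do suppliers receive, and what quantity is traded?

Rewrite in direct form: Qd = 206 − P and Qs = 2P + 8.
Before the tax: set 206 − P = 2P + 8 → P* = £66, Q* = 140.
With the tax collected from suppliers, supply shifts: Qs = 2(P − 30) + 8.
New equilibrium: buyers pay £86, suppliers receive £56, Q = 120. (Wedge: Pb − Ps = 30.)

Buyers pay £86; suppliers receive £56; quantity = 120.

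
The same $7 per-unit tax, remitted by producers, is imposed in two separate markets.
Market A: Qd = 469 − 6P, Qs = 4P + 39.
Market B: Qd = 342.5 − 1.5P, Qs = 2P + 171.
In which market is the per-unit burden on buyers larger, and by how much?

Market B, by $1.2.

Market A: pre-tax P* = $43, Q* = 211; post-tax Q = 194.2; per-unit burden on buyers = $2.8.
Market B: pre-tax P* = $49, Q* = 269; post-tax Q = 263; per-unit burden on buyers = $4.
Difference: $2.8 vs $4 → market B is larger by $1.2.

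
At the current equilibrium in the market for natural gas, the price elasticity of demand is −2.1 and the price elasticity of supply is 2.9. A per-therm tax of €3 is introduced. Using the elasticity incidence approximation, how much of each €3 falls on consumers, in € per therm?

Incidence ratio: consumers' share ≈ εs / (εs + |εd|) = 2.9 / (2.9 + 2.1) = 0.58.
So consumers bear ≈ 0.58 × €3 = €1.74; sellers bear €1.26.

Consumers bear ≈ €1.74 per therm.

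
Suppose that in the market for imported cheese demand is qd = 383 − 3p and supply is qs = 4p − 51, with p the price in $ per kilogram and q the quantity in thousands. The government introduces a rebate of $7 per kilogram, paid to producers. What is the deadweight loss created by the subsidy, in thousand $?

Without the subsidy, 383 − 3p = 4p − 51 gives 7p = 434, so p* = $62 and q* = 197.
With a per-unit subsidy paid to producers, each receives p + 7 per unit sold, so supply becomes qs = 4(p + 7) − 51.
Solving gives q = 209 with consumers paying $58 and producers receiving $65 (the $7 wedge).
Quantity rises by |ΔQ| = |197 − 209| = 12.
DWL = ½ · t · |ΔQ| = ½ · 7 · 12 = $42.

Deadweight loss = $42 thousand.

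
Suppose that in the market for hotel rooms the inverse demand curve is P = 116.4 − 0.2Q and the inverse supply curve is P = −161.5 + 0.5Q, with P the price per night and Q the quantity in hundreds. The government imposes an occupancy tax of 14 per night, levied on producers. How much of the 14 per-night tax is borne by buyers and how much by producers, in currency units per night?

Inverting to Q(P) form: Qd = 582 − 5P; Qs = 2P + 323.
Before the tax: set 582 − 5P = 2P + 323 → P* = 37, Q* = 397.
With the tax collected from producers, supply shifts: Qs = 2(P − 14) + 323.
New equilibrium: buyers pay 41, producers receive 27, Q = 377. (Wedge: Pb − Ps = 14.)
Burden on buyers: 4; on producers: 10. (They sum to 14.)
The less price-elastic side of the market bears the larger share of a per-unit tax.

Buyers bear 4 per night; producers bear 10 per night.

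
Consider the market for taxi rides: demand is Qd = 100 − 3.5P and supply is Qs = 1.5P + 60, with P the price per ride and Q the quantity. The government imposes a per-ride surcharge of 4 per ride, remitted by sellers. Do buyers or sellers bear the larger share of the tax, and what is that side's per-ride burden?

Sellers bear the larger share: 2.8 per ride.

Without the tax, 100 − 3.5P = 1.5P + 60 gives 5P = 40, so P* = 8 and Q* = 72.
With the tax collected from sellers, supply shifts: Qs = 1.5(P − 4) + 60.
Solving gives Q = 67.8 with buyers paying 9.2 and sellers receiving 5.2 (the 4 wedge).
Per-ride burden: buyers 1.2, sellers 2.8.
Sellers take the larger share because supply is less price-elastic here (demand slope 3.5 vs supply slope 1.5).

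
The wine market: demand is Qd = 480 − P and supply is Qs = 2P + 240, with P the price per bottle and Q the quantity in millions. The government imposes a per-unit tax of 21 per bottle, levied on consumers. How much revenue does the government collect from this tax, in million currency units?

Without the tax, 480 − P = 2P + 240 gives 3P = 240, so P* = 80 and Q* = 400.
With the tax collected from consumers, demand (in seller-price terms) shifts: Qd = 480 − (P + 21).
New equilibrium: consumers pay 94, sellers receive 73, Q = 386. (Wedge: Pb − Ps = 21.)
Revenue = t · Q = 21 · 386 = 8106.

Tax revenue = 8106 million.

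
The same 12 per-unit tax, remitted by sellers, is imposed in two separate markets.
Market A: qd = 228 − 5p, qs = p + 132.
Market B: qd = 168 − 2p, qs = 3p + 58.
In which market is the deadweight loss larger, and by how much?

Market A: pre-tax p* = 16, q* = 148; post-tax q = 138; deadweight loss = 60.
Market B: pre-tax p* = 22, q* = 124; post-tax q = 109.6; deadweight loss = 86.4.
Difference: 60 vs 86.4 → market B is larger by 26.4.

Market B, by 26.4.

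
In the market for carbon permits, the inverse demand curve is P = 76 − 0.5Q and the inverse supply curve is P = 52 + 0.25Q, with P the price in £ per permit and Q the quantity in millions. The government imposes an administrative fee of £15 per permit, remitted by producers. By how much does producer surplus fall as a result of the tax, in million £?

Producer surplus falls by £110 million.

Inverting to Q(P) form: Qd = 152 − 2P; Qs = 4P − 208.
Without the tax, 152 − 2P = 4P − 208 gives 6P = 360, so P* = £60 and Q* = 32.
With the tax collected from producers, supply shifts: Qs = 4(P − 15) − 208.
Solving gives Q = 12 with consumers paying £70 and producers receiving £55 (the £15 wedge).
ΔPS is the trapezoid between Q = 12 and Q = 32 of height £5: ½ · (32 + 12) · 5 = £110.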